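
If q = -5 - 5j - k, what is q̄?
-5 + 5j + k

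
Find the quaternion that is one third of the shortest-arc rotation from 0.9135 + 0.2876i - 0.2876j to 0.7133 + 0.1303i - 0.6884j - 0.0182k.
0.8684 + 0.2409i - 0.4334j - 0.0063k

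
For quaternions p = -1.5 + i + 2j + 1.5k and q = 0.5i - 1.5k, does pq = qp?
No: pq = 1.75 - 3.75i + 2.25j + 1.25k ≠ 1.75 + 2.25i - 2.25j + 3.25k = qp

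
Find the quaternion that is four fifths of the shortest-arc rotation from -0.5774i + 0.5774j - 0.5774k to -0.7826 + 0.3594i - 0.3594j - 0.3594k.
0.7091 - 0.4844i + 0.4844j + 0.1669k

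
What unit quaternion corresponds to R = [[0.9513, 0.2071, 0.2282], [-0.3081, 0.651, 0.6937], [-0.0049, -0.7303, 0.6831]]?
0.9063 - 0.3928i + 0.0643j - 0.1421k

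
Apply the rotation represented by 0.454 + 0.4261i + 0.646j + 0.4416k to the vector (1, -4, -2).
(-2.749, -0.403, -3.645)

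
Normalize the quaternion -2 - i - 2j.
-0.6667 - 0.3333i - 0.6667j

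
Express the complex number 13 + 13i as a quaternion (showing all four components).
13 + 13i + 0j + 0k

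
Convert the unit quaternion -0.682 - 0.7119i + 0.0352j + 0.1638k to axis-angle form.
axis = (-0.9734, 0.0481, 0.224), θ = 266°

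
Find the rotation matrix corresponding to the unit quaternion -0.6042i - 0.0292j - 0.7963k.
[[-0.2699, 0.0353, 0.9622], [0.0353, -0.9983, 0.0465], [0.9622, 0.0465, 0.2682]]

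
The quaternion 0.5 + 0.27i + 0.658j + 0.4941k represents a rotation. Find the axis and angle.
axis = (0.3118, 0.7598, 0.5705), θ = 2π/3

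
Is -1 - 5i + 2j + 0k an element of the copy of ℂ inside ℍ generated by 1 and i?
No. The quaternion -1 - 5i + 2j has j-coefficient y = 2 and k-coefficient z = 0, not both zero, so it does not lie in the complex subalgebra spanned by 1 and i.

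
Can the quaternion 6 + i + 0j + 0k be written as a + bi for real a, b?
Yes. The quaternion 6 + i has j- and k-coefficients y = z = 0, so it lies in the complex subalgebra spanned by 1 and i.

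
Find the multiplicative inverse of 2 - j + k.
0.3333 + 0.1667j - 0.1667k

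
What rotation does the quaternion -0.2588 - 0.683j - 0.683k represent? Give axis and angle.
axis = (0, -√2/2, -√2/2), θ = 7π/6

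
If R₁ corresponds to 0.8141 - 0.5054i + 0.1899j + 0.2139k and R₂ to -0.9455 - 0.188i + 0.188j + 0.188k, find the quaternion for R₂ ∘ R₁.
-0.9407 + 0.3293i - 0.0813j + 0.0101k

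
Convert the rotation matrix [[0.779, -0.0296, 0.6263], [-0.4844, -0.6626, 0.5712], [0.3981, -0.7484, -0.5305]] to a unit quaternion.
-0.3827 + 0.862i - 0.1491j + 0.2971k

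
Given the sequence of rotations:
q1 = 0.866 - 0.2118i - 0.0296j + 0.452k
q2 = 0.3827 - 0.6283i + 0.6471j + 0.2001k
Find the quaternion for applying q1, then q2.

q2 · q1 = 0.1271 - 0.3268i + 0.7907j + 0.5019k
0.1271 - 0.3268i + 0.7907j + 0.5019k


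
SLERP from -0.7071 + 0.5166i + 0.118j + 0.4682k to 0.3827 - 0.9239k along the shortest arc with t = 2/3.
-0.53 + 0.1893i + 0.0432j + 0.8255k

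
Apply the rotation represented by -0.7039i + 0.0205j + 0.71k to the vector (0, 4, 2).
(-2.115, -3.938, 0.133)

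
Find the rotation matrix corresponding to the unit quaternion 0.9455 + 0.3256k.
[[0.788, -0.6157, 0], [0.6157, 0.788, 0], [0, 0, 1]]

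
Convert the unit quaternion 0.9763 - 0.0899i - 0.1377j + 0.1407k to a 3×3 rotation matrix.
[[0.9225, -0.25, -0.2942], [0.2995, 0.9442, 0.1368], [0.2436, -0.2143, 0.9459]]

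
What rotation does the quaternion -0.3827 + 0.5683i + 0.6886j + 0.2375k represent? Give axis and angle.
axis = (0.6151, 0.7453, 0.2571), θ = 5π/4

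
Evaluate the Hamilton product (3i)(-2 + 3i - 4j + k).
-9 - 6i - 3j - 12k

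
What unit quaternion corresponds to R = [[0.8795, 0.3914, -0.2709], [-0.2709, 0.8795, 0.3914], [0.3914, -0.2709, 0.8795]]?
0.9537 - 0.1736i - 0.1736j - 0.1736k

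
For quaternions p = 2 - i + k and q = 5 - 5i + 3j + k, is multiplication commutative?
No: pq = 4 - 18i + 2j + 4k ≠ 4 - 12i + 10j + 10k = qp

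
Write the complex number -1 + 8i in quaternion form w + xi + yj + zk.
-1 + 8i + 0j + 0k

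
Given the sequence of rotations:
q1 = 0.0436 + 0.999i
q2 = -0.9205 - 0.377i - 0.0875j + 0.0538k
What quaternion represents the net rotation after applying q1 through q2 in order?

q2 · q1 = 0.3365 - 0.936i + 0.0499j + 0.0898k
0.3365 - 0.936i + 0.0499j + 0.0898k


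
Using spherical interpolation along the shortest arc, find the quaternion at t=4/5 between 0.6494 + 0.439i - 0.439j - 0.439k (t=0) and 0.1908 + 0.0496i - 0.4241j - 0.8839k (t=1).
0.3013 + 0.1378i - 0.4486j - 0.8301k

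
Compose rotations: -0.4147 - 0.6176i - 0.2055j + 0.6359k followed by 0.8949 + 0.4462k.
-0.6549 - 0.461i - 0.4595j + 0.384k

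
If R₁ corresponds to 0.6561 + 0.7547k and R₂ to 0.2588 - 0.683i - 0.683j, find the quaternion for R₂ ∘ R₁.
0.1698 - 0.9636i + 0.0673j + 0.1953k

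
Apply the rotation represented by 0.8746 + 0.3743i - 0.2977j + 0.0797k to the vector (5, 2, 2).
(2.404, -0.407, 5.202)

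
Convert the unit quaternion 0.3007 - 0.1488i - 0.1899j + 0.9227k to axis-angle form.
axis = (-0.156, -0.1991, 0.9675), θ = 145°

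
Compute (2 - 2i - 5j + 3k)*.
2 + 2i + 5j - 3k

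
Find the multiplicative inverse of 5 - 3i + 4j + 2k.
0.0926 + 0.0556i - 0.0741j - 0.037k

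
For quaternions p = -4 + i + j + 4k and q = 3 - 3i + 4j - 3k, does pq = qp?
No: pq = -1 - 4i - 22j + 31k ≠ -1 + 34i - 4j + 17k = qp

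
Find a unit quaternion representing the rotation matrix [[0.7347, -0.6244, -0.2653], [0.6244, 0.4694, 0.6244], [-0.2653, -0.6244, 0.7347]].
0.8571 - 0.3642i + 0.3642k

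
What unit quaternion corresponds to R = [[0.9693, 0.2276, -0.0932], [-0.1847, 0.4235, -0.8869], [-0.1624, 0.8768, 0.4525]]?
0.8434 + 0.5228i + 0.0205j - 0.1222k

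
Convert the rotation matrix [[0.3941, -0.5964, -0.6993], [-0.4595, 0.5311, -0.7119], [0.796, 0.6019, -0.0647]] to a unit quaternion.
0.682 + 0.4816i - 0.5481j + 0.0502k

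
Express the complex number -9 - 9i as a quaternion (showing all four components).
-9 - 9i + 0j + 0k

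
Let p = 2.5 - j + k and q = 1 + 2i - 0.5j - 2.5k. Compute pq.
4.5 + 8i - 0.25j - 3.25k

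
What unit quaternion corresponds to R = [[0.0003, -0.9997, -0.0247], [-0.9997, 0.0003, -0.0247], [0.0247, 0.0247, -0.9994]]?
-0.0175 - 0.707i + 0.707j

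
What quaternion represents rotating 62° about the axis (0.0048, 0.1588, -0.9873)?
0.8572 + 0.0025i + 0.0818j - 0.5085k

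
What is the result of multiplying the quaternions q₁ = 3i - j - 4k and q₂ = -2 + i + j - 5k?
-22 + 3i + 13j + 12k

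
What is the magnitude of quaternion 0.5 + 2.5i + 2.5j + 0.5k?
√13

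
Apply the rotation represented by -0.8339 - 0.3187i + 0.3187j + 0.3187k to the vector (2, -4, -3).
(2.078, -2.859, -4.063)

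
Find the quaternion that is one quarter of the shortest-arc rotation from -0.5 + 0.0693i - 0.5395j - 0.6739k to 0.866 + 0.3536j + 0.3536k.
-0.6093 + 0.0531i - 0.5056j - 0.6085k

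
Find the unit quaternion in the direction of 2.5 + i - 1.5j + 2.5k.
0.6299 + 0.252i - 0.378j + 0.6299k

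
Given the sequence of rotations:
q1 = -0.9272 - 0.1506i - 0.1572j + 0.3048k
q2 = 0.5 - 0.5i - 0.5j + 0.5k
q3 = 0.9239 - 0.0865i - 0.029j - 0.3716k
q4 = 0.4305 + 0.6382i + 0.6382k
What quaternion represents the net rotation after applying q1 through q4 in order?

q2 · q1 = -0.7699 + 0.3145i + 0.4621j - 0.3079k
q3 · q2 · q1 = -0.7851 + 0.5378i + 0.3058j - 0.0292k
q4 · q3 · q2 · q1 = -0.6626 - 0.4647i + 0.4935j - 0.3185k
-0.6626 - 0.4647i + 0.4935j - 0.3185k


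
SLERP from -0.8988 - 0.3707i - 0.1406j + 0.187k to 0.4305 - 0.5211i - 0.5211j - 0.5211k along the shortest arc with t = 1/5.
-0.9304 - 0.1926i + 0.0154j + 0.3116k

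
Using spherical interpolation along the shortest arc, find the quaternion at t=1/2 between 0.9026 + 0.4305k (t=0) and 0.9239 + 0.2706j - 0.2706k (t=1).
0.9855 + 0.146j + 0.0863k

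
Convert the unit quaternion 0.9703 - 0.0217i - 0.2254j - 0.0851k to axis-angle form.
axis = (-0.0897, -0.9318, -0.3518), θ = 28°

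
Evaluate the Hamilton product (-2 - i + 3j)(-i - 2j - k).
5 - i + 3j + 7k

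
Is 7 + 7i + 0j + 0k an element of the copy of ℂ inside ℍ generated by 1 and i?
Yes. The quaternion 7 + 7i has j- and k-coefficients y = z = 0, so it lies in the complex subalgebra spanned by 1 and i.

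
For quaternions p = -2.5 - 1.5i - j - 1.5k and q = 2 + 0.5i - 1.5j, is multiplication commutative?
No: pq = -5.75 - 6.5i + j - 0.25k ≠ -5.75 - 2i + 2.5j - 5.75k = qp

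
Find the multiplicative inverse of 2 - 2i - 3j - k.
0.1111 + 0.1111i + 0.1667j + 0.0556k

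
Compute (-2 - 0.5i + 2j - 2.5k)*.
-2 + 0.5i - 2j + 2.5k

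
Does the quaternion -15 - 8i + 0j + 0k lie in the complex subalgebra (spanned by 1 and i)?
Yes. The quaternion -15 - 8i has j- and k-coefficients y = z = 0, so it lies in the complex subalgebra spanned by 1 and i.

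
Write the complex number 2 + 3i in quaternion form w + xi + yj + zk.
2 + 3i + 0j + 0k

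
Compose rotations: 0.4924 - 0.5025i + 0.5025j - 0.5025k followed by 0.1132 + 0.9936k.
0.555 - 0.5562i - 0.4424j + 0.4324k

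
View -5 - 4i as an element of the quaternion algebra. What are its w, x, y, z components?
-5 - 4i + 0j + 0k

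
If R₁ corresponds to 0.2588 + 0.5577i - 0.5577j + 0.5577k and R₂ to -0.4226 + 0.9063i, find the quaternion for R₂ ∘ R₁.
-0.6148 - 0.0011i - 0.2698j - 0.7411k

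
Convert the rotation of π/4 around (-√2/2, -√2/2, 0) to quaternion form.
0.9239 - 0.2706i - 0.2706j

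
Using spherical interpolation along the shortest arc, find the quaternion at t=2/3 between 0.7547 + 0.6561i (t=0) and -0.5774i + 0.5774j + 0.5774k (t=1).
0.3131 + 0.7146i - 0.4424j - 0.4424k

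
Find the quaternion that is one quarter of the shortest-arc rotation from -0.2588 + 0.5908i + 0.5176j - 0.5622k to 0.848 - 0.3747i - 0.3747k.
-0.5105 + 0.6386i + 0.4487j - 0.3609k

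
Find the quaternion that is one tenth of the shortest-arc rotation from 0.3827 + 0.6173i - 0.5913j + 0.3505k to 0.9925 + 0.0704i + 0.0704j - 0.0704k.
0.4901 + 0.5935i - 0.5508j + 0.3228k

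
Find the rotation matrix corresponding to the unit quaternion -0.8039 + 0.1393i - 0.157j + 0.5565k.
[[0.3313, 0.851, 0.4075], [-0.9385, 0.3418, 0.0492], [-0.0974, -0.3987, 0.9119]]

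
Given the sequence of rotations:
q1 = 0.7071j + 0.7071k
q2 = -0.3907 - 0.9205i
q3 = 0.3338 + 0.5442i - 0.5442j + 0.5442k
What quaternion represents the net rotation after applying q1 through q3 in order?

q2 · q1 = 0.3746j - 0.9271k
q3 · q2 · q1 = 0.7084 + 0.3007i + 0.6296j - 0.1056k
0.7084 + 0.3007i + 0.6296j - 0.1056k


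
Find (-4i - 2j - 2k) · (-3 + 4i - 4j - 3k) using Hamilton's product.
2 + 10i - 14j + 30k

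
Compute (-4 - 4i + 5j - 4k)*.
-4 + 4i - 5j + 4k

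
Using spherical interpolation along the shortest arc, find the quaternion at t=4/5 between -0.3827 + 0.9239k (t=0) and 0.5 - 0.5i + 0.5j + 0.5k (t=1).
0.3453 - 0.4472i + 0.4472j + 0.6934k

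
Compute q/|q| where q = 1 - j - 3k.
0.3015 - 0.3015j - 0.9045k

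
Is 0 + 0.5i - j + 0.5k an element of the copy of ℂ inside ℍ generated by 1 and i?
No. The quaternion 0.5i - j + 0.5k has j-coefficient y = -1 and k-coefficient z = 0.5, not both zero, so it does not lie in the complex subalgebra spanned by 1 and i.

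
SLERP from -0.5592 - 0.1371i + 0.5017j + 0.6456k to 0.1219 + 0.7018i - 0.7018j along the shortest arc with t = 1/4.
-0.4913 - 0.3199i + 0.6166j + 0.5254k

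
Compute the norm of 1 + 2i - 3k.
√14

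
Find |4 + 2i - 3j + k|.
√30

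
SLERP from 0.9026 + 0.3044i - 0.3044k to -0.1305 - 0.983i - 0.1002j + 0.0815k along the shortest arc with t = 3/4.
0.3842 + 0.9054i + 0.0828j - 0.1606k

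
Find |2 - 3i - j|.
√14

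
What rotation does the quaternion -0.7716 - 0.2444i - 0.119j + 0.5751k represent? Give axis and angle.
axis = (-0.3842, -0.1871, 0.9041), θ = 281°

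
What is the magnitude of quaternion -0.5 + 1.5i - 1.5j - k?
2.398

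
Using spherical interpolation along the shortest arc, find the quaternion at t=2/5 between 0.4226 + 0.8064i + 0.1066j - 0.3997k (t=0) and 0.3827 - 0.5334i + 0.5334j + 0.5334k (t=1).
0.1083 + 0.8174i - 0.1838j - 0.5352k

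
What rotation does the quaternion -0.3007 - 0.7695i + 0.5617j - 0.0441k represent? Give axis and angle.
axis = (-0.8068, 0.589, -0.0462), θ = 215°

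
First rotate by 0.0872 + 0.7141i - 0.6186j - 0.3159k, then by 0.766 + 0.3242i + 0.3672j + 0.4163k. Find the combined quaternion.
0.1939 + 0.7168i - 0.0421j - 0.6684k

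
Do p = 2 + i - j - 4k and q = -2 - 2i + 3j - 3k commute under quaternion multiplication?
No: pq = -11 + 9i + 19j + 3k ≠ -11 - 21i - 3j + k = qp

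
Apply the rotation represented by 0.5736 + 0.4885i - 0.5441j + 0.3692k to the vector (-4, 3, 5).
(-4.724, -3.628, -3.81)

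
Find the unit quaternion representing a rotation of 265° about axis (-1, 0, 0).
-0.6756 - 0.7373i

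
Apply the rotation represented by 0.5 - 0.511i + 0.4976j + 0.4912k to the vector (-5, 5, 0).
(-5.11, 0.063, 4.887)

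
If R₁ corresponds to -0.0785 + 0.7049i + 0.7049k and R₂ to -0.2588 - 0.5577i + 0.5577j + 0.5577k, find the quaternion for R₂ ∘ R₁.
0.0203 + 0.2545i + 0.7425j - 0.6193k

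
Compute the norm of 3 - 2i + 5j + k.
√39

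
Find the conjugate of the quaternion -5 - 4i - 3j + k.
-5 + 4i + 3j - k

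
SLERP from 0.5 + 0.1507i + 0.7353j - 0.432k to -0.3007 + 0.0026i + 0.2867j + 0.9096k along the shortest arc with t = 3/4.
0.4152 + 0.0462i - 0.0062j - 0.9085k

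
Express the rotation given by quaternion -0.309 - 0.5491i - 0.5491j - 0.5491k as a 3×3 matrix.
[[-0.206, 0.2637, 0.9424], [0.9424, -0.206, 0.2637], [0.2637, 0.9424, -0.206]]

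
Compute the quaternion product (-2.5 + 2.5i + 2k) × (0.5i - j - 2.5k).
3.75 + 0.75i + 9.75j + 3.75k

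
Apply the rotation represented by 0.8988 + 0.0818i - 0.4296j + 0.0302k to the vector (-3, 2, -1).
(-1.369, 2.191, -2.707)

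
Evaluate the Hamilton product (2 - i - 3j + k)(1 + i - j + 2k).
-2 - 4i - 2j + 9k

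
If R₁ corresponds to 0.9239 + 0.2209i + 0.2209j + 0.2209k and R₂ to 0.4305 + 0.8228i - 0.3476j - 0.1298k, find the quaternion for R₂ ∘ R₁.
0.3214 + 0.8072i - 0.4365j + 0.2337k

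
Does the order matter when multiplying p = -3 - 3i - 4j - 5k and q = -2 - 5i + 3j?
Yes: pq = 3 + 36i + 24j - 19k ≠ 3 + 6i - 26j + 39k = qp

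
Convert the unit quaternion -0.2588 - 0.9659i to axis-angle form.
axis = (-1, 0, 0), θ = 7π/6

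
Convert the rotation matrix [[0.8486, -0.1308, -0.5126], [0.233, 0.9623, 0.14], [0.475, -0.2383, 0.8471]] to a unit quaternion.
0.9563 - 0.0989i - 0.2582j + 0.0951k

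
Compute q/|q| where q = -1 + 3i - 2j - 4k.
-0.1826 + 0.5477i - 0.3651j - 0.7303k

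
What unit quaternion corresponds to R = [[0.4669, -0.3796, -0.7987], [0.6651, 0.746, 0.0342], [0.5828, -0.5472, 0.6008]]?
0.8387 - 0.1733i - 0.4118j + 0.3114k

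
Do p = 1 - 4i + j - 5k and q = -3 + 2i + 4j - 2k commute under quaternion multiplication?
No: pq = -9 + 32i - 17j - 5k ≠ -9 - 4i + 19j + 31k = qp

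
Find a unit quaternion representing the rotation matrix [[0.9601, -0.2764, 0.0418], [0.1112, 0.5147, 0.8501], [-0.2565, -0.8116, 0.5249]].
0.866 - 0.4797i + 0.0861j + 0.1119k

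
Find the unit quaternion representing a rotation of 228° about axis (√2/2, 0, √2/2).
-0.4067 + 0.646i + 0.646k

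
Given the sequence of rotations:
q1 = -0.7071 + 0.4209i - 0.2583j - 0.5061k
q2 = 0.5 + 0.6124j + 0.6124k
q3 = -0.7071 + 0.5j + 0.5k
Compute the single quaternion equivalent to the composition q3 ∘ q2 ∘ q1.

q2 · q1 = 0.1146 + 0.0587i - 0.3044j - 0.9438k
q3 · q2 · q1 = 0.5431 - 0.3612i + 0.3019j + 0.6953k
0.5431 - 0.3612i + 0.3019j + 0.6953k


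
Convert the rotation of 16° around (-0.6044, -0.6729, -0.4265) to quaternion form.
0.9903 - 0.0841i - 0.0936j - 0.0594k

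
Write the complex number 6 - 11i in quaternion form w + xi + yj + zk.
6 - 11i + 0j + 0k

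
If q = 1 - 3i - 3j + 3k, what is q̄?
1 + 3i + 3j - 3k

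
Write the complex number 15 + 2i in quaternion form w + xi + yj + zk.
15 + 2i + 0j + 0k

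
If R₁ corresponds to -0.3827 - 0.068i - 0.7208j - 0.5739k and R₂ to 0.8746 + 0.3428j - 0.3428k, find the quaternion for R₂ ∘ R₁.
-0.2844 - 0.5033i - 0.7383j - 0.3474k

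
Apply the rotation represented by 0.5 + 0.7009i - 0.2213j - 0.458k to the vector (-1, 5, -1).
(1.12, -0.744, 5.019)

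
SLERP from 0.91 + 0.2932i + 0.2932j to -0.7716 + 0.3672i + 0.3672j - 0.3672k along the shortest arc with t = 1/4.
0.9768 + 0.1297i + 0.1297j + 0.1103k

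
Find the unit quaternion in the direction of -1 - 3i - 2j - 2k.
-0.2357 - 0.7071i - 0.4714j - 0.4714k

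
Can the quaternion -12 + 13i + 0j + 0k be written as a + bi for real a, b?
Yes. The quaternion -12 + 13i has j- and k-coefficients y = z = 0, so it lies in the complex subalgebra spanned by 1 and i.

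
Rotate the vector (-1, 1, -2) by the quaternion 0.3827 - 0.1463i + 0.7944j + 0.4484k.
(-0.865, -1.204, 1.95)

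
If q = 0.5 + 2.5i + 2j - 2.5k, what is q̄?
0.5 - 2.5i - 2j + 2.5k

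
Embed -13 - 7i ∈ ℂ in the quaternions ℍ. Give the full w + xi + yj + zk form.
-13 - 7i + 0j + 0k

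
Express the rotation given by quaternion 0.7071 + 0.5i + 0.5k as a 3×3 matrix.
[[0.5, -0.7071, 0.5], [0.7071, 0, -0.7071], [0.5, 0.7071, 0.5]]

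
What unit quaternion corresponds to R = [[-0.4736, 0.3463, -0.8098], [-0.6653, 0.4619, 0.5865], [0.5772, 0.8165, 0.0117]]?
-0.5 - 0.115i + 0.6935j + 0.5058k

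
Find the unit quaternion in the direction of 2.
1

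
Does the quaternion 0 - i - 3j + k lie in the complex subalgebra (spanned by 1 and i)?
No. The quaternion -i - 3j + k has j-coefficient y = -3 and k-coefficient z = 1, not both zero, so it does not lie in the complex subalgebra spanned by 1 and i.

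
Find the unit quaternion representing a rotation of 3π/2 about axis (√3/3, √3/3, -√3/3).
-0.7071 + 0.4082i + 0.4082j - 0.4082k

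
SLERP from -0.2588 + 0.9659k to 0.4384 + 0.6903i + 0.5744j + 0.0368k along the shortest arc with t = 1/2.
-0.4748 - 0.4701i - 0.3912j + 0.6328k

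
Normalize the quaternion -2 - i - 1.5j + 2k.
-0.5963 - 0.2981i - 0.4472j + 0.5963k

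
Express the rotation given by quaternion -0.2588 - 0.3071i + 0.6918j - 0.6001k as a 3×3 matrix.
[[-0.6774, -0.7355, 0.0105], [-0.1143, 0.0911, -0.9893], [0.7267, -0.6713, -0.1458]]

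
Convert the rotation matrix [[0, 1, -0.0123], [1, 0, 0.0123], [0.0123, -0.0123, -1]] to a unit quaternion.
-0.0087 + 0.7071i + 0.7071j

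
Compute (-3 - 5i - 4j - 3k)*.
-3 + 5i + 4j + 3k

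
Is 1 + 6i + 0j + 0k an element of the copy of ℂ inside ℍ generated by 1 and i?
Yes. The quaternion 1 + 6i has j- and k-coefficients y = z = 0, so it lies in the complex subalgebra spanned by 1 and i.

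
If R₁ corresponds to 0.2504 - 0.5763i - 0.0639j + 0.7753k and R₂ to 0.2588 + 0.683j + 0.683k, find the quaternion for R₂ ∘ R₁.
-0.4211 + 0.424i - 0.2391j + 0.7653k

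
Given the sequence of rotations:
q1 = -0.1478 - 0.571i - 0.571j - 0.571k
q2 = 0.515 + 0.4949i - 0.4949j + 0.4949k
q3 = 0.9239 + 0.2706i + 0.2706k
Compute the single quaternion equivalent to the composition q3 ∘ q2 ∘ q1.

q2 · q1 = 0.2065 + 0.198i - 0.2209j - 0.9324k
q3 · q2 · q1 = 0.3895 + 0.2986i + 0.1018j - 0.8653k
0.3895 + 0.2986i + 0.1018j - 0.8653k


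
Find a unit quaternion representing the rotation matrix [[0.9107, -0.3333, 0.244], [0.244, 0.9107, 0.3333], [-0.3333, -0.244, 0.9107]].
0.9659 - 0.1494i + 0.1494j + 0.1494k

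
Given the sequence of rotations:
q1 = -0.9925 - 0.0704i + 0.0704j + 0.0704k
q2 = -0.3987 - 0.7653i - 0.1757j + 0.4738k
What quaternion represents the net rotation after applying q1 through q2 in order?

q2 · q1 = 0.3208 + 0.7419i + 0.1668j - 0.5646k
0.3208 + 0.7419i + 0.1668j - 0.5646k


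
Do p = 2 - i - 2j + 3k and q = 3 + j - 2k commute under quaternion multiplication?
No: pq = 14 - 2i - 6j + 4k ≠ 14 - 4i - 2j + 6k = qp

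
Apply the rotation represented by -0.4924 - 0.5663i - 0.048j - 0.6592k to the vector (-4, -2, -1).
(-0.109, -1.299, -4.393)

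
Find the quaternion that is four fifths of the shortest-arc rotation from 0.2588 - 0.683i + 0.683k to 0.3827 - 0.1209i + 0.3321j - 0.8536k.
-0.2692 - 0.0656i - 0.2898j + 0.9161k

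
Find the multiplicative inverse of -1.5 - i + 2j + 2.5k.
-0.1111 + 0.0741i - 0.1481j - 0.1852k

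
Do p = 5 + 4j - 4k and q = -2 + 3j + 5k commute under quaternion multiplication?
No: pq = -2 + 32i + 7j + 33k ≠ -2 - 32i + 7j + 33k = qp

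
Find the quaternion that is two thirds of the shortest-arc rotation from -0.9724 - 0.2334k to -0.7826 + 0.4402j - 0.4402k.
-0.8735 + 0.3013j - 0.3824k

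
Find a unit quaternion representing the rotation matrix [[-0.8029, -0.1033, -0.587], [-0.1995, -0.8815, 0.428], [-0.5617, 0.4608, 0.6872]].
-0.0262 - 0.3128i + 0.242j + 0.9181k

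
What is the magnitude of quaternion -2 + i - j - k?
√7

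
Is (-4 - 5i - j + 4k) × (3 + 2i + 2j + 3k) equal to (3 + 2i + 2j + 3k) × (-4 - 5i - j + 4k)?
No: pq = -12 - 34i + 12j - 8k ≠ -12 - 12i - 34j + 8k = qp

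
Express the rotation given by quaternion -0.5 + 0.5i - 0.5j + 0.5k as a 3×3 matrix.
[[0, 0, 1], [-1, 0, 0], [0, -1, 0]]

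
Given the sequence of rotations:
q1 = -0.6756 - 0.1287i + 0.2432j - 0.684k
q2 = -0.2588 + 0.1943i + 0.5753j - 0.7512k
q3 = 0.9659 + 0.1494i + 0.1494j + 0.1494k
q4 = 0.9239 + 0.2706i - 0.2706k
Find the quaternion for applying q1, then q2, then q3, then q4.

q2 · q1 = -0.4539 - 0.3088i - 0.222j + 0.8058k
q3 · q2 · q1 = -0.4795 - 0.2125i - 0.4488j + 0.7235k
q4 · q3 · q2 · q1 = -0.1897 - 0.4475i - 0.5529j + 0.6767k
-0.1897 - 0.4475i - 0.5529j + 0.6767k


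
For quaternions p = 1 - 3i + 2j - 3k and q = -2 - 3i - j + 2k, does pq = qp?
No: pq = -3 + 4i + 10j + 17k ≠ -3 + 2i - 20j - k = qp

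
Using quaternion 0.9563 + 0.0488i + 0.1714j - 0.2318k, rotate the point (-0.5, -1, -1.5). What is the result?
(-1.335, -0.415, -1.243)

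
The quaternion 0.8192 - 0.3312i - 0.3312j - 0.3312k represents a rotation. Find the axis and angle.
axis = (-√3/3, -√3/3, -√3/3), θ = 70°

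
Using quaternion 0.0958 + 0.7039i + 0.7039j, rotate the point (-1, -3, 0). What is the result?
(-2.982, -1.018, -0.27)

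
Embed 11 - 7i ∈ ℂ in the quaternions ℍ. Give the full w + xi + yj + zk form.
11 - 7i + 0j + 0k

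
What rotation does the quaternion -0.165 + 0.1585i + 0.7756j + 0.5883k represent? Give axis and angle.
axis = (0.1607, 0.7864, 0.5965), θ = 199°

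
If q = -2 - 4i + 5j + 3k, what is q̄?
-2 + 4i - 5j - 3k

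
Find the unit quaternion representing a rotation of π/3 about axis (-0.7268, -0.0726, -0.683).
0.866 - 0.3634i - 0.0363j - 0.3415k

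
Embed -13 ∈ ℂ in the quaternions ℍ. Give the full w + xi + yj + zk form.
-13 + 0i + 0j + 0k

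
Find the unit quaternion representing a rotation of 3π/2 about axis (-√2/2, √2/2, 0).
-0.7071 - 0.5i + 0.5j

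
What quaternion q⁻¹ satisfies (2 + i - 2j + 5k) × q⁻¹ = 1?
0.0588 - 0.0294i + 0.0588j - 0.1471k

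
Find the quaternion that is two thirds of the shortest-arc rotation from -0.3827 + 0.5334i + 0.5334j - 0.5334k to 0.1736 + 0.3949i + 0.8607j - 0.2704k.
-0.0165 + 0.4694i + 0.7959j - 0.3821k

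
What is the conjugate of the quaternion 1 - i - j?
1 + i + j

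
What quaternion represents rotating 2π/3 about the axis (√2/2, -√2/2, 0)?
0.5 + 0.6124i - 0.6124j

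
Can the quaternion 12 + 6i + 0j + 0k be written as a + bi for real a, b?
Yes. The quaternion 12 + 6i has j- and k-coefficients y = z = 0, so it lies in the complex subalgebra spanned by 1 and i.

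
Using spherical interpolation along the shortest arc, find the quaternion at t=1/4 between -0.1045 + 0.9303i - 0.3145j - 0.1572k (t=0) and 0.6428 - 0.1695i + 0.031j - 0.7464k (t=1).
-0.3233 + 0.8912i - 0.2919j + 0.1268k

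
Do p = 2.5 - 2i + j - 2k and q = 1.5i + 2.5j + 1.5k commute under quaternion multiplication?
No: pq = 3.5 + 10.25i + 6.25j - 2.75k ≠ 3.5 - 2.75i + 6.25j + 10.25k = qp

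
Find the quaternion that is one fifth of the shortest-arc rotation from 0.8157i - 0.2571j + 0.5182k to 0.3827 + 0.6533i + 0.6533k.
0.0799 + 0.7994i - 0.209j + 0.5576k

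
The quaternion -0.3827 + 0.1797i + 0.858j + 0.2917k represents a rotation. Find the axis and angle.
axis = (0.1945, 0.9287, 0.3157), θ = 5π/4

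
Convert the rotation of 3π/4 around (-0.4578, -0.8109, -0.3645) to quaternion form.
0.3827 - 0.423i - 0.7492j - 0.3368k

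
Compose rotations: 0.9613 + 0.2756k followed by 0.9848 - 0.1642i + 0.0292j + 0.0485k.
0.9333 - 0.1498i + 0.0733j + 0.318k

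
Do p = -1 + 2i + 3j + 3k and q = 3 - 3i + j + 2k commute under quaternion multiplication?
No: pq = -6 + 12i - 5j + 18k ≠ -6 + 6i + 21j - 4k = qp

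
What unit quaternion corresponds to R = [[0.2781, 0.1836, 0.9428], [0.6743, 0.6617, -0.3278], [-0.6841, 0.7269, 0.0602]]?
0.7071 + 0.3729i + 0.5752j + 0.1735k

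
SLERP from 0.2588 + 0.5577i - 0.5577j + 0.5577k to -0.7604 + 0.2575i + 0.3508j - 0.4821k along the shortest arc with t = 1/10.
0.3325 + 0.4893i - 0.5622j + 0.5779k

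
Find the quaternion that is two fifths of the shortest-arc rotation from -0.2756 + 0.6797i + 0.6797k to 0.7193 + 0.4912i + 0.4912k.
0.153 + 0.6988i + 0.6988k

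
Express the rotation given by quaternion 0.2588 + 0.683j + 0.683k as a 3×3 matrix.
[[-0.866, -0.3535, 0.3535], [0.3535, 0.067, 0.933], [-0.3535, 0.933, 0.067]]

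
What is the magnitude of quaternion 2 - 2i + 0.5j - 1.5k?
3.24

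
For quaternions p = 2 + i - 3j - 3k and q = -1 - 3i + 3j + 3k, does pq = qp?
No: pq = 19 - 7i + 15j + 3k ≠ 19 - 7i + 3j + 15k = qp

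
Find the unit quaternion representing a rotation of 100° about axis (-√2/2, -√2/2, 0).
0.6428 - 0.5417i - 0.5417j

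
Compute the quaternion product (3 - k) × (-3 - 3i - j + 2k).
-7 - 10i + 9k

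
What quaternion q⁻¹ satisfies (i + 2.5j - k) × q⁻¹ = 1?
-0.1212i - 0.303j + 0.1212k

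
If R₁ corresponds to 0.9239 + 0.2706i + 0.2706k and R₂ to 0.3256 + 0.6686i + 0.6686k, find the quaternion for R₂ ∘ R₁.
-0.061 + 0.7058i + 0.7058k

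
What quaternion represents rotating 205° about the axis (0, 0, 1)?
-0.2164 + 0.9763k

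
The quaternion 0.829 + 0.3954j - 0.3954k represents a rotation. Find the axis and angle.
axis = (0, √2/2, -√2/2), θ = 68°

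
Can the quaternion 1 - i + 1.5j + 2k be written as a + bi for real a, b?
No. The quaternion 1 - i + 1.5j + 2k has j-coefficient y = 1.5 and k-coefficient z = 2, not both zero, so it does not lie in the complex subalgebra spanned by 1 and i.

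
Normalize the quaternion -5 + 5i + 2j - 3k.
-0.6299 + 0.6299i + 0.252j - 0.378k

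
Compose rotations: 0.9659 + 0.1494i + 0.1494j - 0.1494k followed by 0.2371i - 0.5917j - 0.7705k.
-0.0621 + 0.4325i - 0.6512j - 0.6204k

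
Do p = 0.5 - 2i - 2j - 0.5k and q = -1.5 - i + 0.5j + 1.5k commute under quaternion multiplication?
No: pq = -1 - 0.25i + 6.75j - 1.5k ≠ -1 + 5.25i - 0.25j + 4.5k = qp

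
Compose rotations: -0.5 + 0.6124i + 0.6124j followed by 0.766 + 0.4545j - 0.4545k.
-0.6613 + 0.7474i - 0.0365j - 0.0511k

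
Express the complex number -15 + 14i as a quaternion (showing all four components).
-15 + 14i + 0j + 0k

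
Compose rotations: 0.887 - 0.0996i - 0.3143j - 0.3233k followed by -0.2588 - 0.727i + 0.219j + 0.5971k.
-0.0401 - 0.5022i - 0.0189j + 0.8636k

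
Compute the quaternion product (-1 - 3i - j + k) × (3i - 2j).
7 - i + 5j + 9k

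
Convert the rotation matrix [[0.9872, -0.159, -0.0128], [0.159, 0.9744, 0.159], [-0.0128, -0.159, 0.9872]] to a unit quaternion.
0.9936 - 0.08i + 0.08k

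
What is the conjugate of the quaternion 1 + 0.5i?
1 - 0.5i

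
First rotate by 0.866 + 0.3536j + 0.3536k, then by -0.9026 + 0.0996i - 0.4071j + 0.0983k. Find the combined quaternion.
-0.6725 - 0.0925i - 0.7069j - 0.1988k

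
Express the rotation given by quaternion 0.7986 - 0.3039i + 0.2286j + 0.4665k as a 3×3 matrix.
[[0.4602, -0.884, 0.0816], [0.6062, 0.38, 0.6987], [-0.6487, -0.2721, 0.7108]]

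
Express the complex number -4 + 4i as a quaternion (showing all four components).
-4 + 4i + 0j + 0k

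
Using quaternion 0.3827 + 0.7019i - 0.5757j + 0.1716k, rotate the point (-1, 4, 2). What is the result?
(-4.436, -0.97, -0.619)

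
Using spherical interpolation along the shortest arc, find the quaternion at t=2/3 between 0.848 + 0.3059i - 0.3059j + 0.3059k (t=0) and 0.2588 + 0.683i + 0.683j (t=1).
0.5857 + 0.6846i + 0.4119j + 0.1363k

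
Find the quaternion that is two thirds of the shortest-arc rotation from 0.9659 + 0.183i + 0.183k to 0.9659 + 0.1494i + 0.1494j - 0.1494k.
0.9807 + 0.1631i + 0.1009j - 0.0386k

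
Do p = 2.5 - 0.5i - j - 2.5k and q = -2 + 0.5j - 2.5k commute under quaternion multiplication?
No: pq = -10.75 + 4.75i + 2j - 1.5k ≠ -10.75 - 2.75i + 4.5j - k = qp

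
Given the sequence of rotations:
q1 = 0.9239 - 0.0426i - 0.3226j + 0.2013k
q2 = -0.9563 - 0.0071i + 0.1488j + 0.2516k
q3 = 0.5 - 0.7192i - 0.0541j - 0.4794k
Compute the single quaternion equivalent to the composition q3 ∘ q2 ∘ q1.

q2 · q1 = -0.8865 + 0.1453i + 0.4367j + 0.0486k
q3 · q2 · q1 = -0.2918 + 0.9169i + 0.2316j + 0.1431k
-0.2918 + 0.9169i + 0.2316j + 0.1431k


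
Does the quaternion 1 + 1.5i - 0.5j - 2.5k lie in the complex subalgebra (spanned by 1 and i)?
No. The quaternion 1 + 1.5i - 0.5j - 2.5k has j-coefficient y = -0.5 and k-coefficient z = -2.5, not both zero, so it does not lie in the complex subalgebra spanned by 1 and i.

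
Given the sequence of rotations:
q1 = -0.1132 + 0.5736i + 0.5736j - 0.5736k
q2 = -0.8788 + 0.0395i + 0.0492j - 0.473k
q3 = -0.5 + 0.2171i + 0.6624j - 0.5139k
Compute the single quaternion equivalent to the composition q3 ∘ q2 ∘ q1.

q2 · q1 = -0.2227 - 0.2655i - 0.7583j + 0.5521k
q3 · q2 · q1 = 0.955 + 0.0604i + 0.2482j - 0.1504k
0.955 + 0.0604i + 0.2482j - 0.1504k


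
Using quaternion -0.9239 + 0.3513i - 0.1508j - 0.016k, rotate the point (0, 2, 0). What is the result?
(-0.271, 1.505, -1.289)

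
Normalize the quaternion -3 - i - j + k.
-0.866 - 0.2887i - 0.2887j + 0.2887k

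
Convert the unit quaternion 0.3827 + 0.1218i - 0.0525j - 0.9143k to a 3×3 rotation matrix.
[[-0.6774, 0.687, -0.2629], [-0.7126, -0.7016, 0.0028], [-0.1825, 0.1892, 0.9648]]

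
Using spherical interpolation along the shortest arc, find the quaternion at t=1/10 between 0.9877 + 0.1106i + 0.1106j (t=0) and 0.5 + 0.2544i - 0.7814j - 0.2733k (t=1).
0.9902 + 0.1355i + 0.0069j - 0.0339k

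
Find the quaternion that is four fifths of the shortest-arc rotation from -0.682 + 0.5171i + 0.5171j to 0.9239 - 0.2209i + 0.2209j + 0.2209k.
-0.9321 + 0.3035i - 0.0679j - 0.1857k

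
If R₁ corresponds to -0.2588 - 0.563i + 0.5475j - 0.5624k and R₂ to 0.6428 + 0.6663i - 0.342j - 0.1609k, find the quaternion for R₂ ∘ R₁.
0.3055 - 0.2539i + 0.9058j - 0.1476k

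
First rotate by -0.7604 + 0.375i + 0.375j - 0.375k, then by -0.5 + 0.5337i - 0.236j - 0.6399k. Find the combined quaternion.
0.0286 - 0.2649i - 0.0479j + 0.9627k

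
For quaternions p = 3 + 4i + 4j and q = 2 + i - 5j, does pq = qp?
No: pq = 22 + 11i - 7j - 24k ≠ 22 + 11i - 7j + 24k = qp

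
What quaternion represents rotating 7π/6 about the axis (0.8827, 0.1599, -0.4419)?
-0.2588 + 0.8526i + 0.1545j - 0.4268k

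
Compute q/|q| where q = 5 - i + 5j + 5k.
0.5735 - 0.1147i + 0.5735j + 0.5735k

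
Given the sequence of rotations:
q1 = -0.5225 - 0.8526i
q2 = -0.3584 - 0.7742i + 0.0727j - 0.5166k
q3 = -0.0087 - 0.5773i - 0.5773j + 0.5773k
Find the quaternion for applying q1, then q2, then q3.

q2 · q1 = -0.4728 + 0.7101i + 0.4025j + 0.3319k
q3 · q2 · q1 = 0.4548 - 0.1572i + 0.871j - 0.0983k
0.4548 - 0.1572i + 0.871j - 0.0983k


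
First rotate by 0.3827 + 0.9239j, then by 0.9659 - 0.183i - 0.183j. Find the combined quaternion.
0.5387 - 0.07i + 0.8224j - 0.1691k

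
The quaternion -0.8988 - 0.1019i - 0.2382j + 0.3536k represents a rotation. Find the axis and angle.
axis = (-0.2325, -0.5434, 0.8067), θ = 308°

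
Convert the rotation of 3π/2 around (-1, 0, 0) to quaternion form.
-0.7071 - 0.7071i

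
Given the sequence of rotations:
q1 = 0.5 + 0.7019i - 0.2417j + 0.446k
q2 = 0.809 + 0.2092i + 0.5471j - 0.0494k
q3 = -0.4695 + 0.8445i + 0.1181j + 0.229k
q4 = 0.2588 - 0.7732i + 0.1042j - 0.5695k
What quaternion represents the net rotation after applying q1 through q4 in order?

q2 · q1 = 0.4119 + 0.9045i - 0.05j - 0.0985k
q3 · q2 · q1 = -0.9288 - 0.077i + 0.3624j - 0.0085k
q4 · q3 · q2 · q1 = -0.3425 + 0.9037i + 0.0343j + 0.2546k
-0.3425 + 0.9037i + 0.0343j + 0.2546k


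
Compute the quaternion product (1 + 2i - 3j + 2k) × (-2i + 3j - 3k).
19 + i + 5j - 3k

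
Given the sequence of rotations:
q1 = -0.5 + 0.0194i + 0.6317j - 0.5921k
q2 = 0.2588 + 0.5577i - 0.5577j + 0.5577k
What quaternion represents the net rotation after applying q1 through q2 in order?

q2 · q1 = 0.5423 - 0.2959i + 0.7834j - 0.069k
0.5423 - 0.2959i + 0.7834j - 0.069k


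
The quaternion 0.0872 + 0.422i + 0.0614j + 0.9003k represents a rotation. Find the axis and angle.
axis = (0.4236, 0.0616, 0.9037), θ = 170°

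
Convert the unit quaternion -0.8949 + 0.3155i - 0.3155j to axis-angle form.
axis = (√2/2, -√2/2, 0), θ = 307°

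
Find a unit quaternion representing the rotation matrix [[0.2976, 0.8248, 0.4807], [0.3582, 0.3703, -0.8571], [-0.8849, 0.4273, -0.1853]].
0.6088 + 0.5274i + 0.5608j - 0.1916k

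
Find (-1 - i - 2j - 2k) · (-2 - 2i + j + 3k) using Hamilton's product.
8 + 10j - 4k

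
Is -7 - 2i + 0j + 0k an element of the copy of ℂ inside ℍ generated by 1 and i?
Yes. The quaternion -7 - 2i has j- and k-coefficients y = z = 0, so it lies in the complex subalgebra spanned by 1 and i.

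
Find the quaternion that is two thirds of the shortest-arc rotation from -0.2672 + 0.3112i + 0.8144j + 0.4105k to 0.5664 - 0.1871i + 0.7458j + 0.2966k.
0.3136 - 0.0162i + 0.8701j + 0.38k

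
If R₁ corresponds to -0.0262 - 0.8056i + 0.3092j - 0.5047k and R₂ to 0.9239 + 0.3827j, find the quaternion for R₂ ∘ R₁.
-0.1425 - 0.9374i + 0.2756j - 0.158k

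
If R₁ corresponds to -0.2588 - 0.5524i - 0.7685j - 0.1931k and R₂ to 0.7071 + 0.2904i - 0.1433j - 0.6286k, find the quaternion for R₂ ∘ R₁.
-0.2541 - 0.9212i - 0.103j - 0.2762k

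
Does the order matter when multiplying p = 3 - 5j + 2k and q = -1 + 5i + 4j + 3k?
Yes: pq = 11 - 8i + 27j + 32k ≠ 11 + 38i + 7j - 18k = qp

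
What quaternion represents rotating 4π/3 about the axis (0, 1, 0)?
-0.5 + 0.866j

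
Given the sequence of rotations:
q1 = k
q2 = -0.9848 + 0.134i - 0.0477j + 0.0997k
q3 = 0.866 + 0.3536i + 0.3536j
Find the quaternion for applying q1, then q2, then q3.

q2 · q1 = -0.0997 - 0.0477i - 0.134j - 0.9848k
q3 · q2 · q1 = -0.0221 - 0.4248i + 0.1969j - 0.8834k
-0.0221 - 0.4248i + 0.1969j - 0.8834k


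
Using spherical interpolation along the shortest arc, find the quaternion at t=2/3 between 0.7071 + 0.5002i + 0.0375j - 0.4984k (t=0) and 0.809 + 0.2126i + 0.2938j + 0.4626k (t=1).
0.8906 + 0.3602i + 0.2354j + 0.1469k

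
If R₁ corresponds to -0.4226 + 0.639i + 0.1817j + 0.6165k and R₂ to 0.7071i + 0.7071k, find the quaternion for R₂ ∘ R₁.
-0.8878 - 0.4273i + 0.0159j - 0.1703k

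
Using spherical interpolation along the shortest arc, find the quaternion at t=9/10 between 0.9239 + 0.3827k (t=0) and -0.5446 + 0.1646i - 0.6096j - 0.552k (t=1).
0.6021 - 0.1511i + 0.5596j + 0.5491k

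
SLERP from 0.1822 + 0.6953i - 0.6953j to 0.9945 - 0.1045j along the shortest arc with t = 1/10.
0.3091 + 0.6654i - 0.6795j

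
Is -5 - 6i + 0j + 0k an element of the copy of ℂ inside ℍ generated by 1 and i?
Yes. The quaternion -5 - 6i has j- and k-coefficients y = z = 0, so it lies in the complex subalgebra spanned by 1 and i.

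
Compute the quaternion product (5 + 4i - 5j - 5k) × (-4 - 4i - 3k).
-19 - 21i + 52j - 15k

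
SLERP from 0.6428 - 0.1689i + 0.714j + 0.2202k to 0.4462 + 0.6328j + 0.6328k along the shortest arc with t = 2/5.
0.5811 - 0.1041i + 0.7023j + 0.3979k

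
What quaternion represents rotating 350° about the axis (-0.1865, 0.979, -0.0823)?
-0.9962 - 0.0163i + 0.0853j - 0.0072k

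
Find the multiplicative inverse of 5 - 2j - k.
0.1667 + 0.0667j + 0.0333k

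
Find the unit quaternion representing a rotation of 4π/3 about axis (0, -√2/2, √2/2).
-0.5 - 0.6124j + 0.6124k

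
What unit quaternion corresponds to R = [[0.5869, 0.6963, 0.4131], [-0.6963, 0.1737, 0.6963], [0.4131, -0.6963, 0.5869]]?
0.7661 - 0.4545i - 0.4545k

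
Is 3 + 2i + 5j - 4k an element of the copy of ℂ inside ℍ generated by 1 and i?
No. The quaternion 3 + 2i + 5j - 4k has j-coefficient y = 5 and k-coefficient z = -4, not both zero, so it does not lie in the complex subalgebra spanned by 1 and i.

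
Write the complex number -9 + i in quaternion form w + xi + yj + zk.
-9 + i + 0j + 0k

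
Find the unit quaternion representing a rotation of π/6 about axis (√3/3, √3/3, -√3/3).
0.9659 + 0.1494i + 0.1494j - 0.1494k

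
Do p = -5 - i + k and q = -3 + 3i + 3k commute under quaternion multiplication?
No: pq = 15 - 12i + 6j - 18k ≠ 15 - 12i - 6j - 18k = qp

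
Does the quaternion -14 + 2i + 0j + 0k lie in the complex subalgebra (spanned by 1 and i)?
Yes. The quaternion -14 + 2i has j- and k-coefficients y = z = 0, so it lies in the complex subalgebra spanned by 1 and i.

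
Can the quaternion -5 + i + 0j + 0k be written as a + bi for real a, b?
Yes. The quaternion -5 + i has j- and k-coefficients y = z = 0, so it lies in the complex subalgebra spanned by 1 and i.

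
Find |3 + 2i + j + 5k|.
√39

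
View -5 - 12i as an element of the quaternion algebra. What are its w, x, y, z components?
-5 - 12i + 0j + 0k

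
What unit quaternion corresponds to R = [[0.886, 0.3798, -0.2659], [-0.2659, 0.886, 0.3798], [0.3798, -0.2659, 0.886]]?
0.9563 - 0.1688i - 0.1688j - 0.1688k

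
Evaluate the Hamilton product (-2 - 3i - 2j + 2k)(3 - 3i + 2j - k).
-9 - 5i - 19j - 4k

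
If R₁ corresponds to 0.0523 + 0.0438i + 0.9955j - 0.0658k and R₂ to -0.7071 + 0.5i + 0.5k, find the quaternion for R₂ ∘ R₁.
-0.026 - 0.5026i - 0.6491j + 0.5704k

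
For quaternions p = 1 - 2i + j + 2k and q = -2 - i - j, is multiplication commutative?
No: pq = -3 + 5i - 5j - k ≠ -3 + i - j - 7k = qp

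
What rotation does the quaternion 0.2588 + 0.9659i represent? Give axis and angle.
axis = (1, 0, 0), θ = 5π/6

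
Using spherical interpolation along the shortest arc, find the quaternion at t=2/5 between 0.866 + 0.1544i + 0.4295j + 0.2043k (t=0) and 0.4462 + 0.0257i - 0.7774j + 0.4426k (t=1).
0.9032 + 0.1317i - 0.0963j + 0.3969k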